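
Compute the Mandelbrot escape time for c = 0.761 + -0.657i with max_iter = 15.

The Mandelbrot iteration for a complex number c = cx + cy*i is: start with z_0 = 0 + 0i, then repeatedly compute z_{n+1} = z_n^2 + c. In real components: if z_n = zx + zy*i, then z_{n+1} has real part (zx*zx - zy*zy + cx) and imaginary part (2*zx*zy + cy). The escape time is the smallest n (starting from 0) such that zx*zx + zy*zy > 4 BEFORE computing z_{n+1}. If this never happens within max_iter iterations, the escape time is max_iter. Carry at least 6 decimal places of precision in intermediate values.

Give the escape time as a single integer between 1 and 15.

z_0 = 0 + 0i, c = 0.7610 + -0.6570i
Iter 1: z = 0.7610 + -0.6570i, |z|^2 = 1.0108
Iter 2: z = 0.9085 + -1.6570i, |z|^2 = 3.5708
Iter 3: z = -1.1592 + -3.6676i, |z|^2 = 14.7949
Escaped at iteration 3

Answer: 3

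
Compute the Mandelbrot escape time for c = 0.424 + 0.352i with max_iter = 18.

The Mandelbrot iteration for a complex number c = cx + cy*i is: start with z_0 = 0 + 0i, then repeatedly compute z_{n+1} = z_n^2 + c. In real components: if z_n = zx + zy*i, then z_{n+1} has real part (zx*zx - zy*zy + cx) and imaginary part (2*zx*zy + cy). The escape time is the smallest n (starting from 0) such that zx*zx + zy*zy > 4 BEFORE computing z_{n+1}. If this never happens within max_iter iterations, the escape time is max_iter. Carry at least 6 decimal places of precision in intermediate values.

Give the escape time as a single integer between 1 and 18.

Answer: 18

Derivation:
z_0 = 0 + 0i, c = 0.4240 + 0.3520i
Iter 1: z = 0.4240 + 0.3520i, |z|^2 = 0.3037
Iter 2: z = 0.4799 + 0.6505i, |z|^2 = 0.6534
Iter 3: z = 0.2311 + 0.9763i, |z|^2 = 1.0066
Iter 4: z = -0.4758 + 0.8033i, |z|^2 = 0.8717
Iter 5: z = 0.0050 + -0.4124i, |z|^2 = 0.1701
Iter 6: z = 0.2540 + 0.3478i, |z|^2 = 0.1855
Iter 7: z = 0.3675 + 0.5287i, |z|^2 = 0.4146
Iter 8: z = 0.2795 + 0.7406i, |z|^2 = 0.6266
Iter 9: z = -0.0463 + 0.7661i, |z|^2 = 0.5890
Iter 10: z = -0.1607 + 0.2810i, |z|^2 = 0.1048
Iter 11: z = 0.3709 + 0.2617i, |z|^2 = 0.2060
Iter 12: z = 0.4931 + 0.5461i, |z|^2 = 0.5413
Iter 13: z = 0.3689 + 0.8905i, |z|^2 = 0.9291
Iter 14: z = -0.2329 + 1.0090i, |z|^2 = 1.0723
Iter 15: z = -0.5398 + -0.1181i, |z|^2 = 0.3053
Iter 16: z = 0.7015 + 0.4795i, |z|^2 = 0.7220
Iter 17: z = 0.6861 + 1.0247i, |z|^2 = 1.5208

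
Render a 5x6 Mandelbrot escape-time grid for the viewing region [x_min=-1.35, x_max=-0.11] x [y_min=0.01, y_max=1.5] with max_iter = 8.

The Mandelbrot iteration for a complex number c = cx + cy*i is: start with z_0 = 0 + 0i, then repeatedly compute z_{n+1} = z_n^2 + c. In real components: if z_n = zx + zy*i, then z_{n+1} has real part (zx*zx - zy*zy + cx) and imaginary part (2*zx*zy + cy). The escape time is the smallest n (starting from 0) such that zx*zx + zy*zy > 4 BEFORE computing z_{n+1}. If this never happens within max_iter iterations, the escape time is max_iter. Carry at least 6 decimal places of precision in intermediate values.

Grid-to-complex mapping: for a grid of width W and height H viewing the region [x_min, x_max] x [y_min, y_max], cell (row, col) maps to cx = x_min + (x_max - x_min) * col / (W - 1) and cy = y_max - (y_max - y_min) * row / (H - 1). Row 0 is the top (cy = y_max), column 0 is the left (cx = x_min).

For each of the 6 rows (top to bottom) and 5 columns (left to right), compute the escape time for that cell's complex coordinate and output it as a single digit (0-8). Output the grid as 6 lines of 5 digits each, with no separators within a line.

(row=0, col=0): c = -1.3500 + 1.5000i → escape time 1
(row=0, col=1): c = -1.0400 + 1.5000i → escape time 2
(row=0, col=2): c = -0.7300 + 1.5000i → escape time 2
(row=0, col=3): c = -0.4200 + 1.5000i → escape time 2
(row=0, col=4): c = -0.1100 + 1.5000i → escape time 2
(row=1, col=0): c = -1.3500 + 1.2020i → escape time 2
(row=1, col=1): c = -1.0400 + 1.2020i → escape time 3
(row=1, col=2): c = -0.7300 + 1.2020i → escape time 3
(row=1, col=3): c = -0.4200 + 1.2020i → escape time 3
(row=1, col=4): c = -0.1100 + 1.2020i → escape time 3
(row=2, col=0): c = -1.3500 + 0.9040i → escape time 3
(row=2, col=1): c = -1.0400 + 0.9040i → escape time 3
(row=2, col=2): c = -0.7300 + 0.9040i → escape time 4
(row=2, col=3): c = -0.4200 + 0.9040i → escape time 5
(row=2, col=4): c = -0.1100 + 0.9040i → escape time 8
(row=3, col=0): c = -1.3500 + 0.6060i → escape time 3
(row=3, col=1): c = -1.0400 + 0.6060i → escape time 4
(row=3, col=2): c = -0.7300 + 0.6060i → escape time 6
(row=3, col=3): c = -0.4200 + 0.6060i → escape time 8
(row=3, col=4): c = -0.1100 + 0.6060i → escape time 8
(row=4, col=0): c = -1.3500 + 0.3080i → escape time 6
(row=4, col=1): c = -1.0400 + 0.3080i → escape time 8
(row=4, col=2): c = -0.7300 + 0.3080i → escape time 8
(row=4, col=3): c = -0.4200 + 0.3080i → escape time 8
(row=4, col=4): c = -0.1100 + 0.3080i → escape time 8
(row=5, col=0): c = -1.3500 + 0.0100i → escape time 8
(row=5, col=1): c = -1.0400 + 0.0100i → escape time 8
(row=5, col=2): c = -0.7300 + 0.0100i → escape time 8
(row=5, col=3): c = -0.4200 + 0.0100i → escape time 8
(row=5, col=4): c = -0.1100 + 0.0100i → escape time 8

Answer: 12222
23333
33458
34688
68888
88888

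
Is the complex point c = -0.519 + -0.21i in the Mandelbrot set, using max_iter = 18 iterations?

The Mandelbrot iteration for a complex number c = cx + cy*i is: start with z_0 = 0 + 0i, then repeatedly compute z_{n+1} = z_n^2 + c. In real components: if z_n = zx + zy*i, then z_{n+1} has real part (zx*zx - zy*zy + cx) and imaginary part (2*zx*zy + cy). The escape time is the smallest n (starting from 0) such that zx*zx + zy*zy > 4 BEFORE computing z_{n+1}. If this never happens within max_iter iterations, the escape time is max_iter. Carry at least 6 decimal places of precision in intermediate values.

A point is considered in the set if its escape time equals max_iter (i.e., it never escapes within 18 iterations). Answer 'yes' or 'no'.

z_0 = 0 + 0i, c = -0.5190 + -0.2100i
Iter 1: z = -0.5190 + -0.2100i, |z|^2 = 0.3135
Iter 2: z = -0.2937 + 0.0080i, |z|^2 = 0.0863
Iter 3: z = -0.4328 + -0.2147i, |z|^2 = 0.2334
Iter 4: z = -0.3778 + -0.0242i, |z|^2 = 0.1433
Iter 5: z = -0.3769 + -0.1917i, |z|^2 = 0.1788
Iter 6: z = -0.4137 + -0.0655i, |z|^2 = 0.1755
Iter 7: z = -0.3521 + -0.1558i, |z|^2 = 0.1483
Iter 8: z = -0.4193 + -0.1003i, |z|^2 = 0.1859
Iter 9: z = -0.3532 + -0.1259i, |z|^2 = 0.1406
Iter 10: z = -0.4101 + -0.1210i, |z|^2 = 0.1828
Iter 11: z = -0.3655 + -0.1107i, |z|^2 = 0.1458
Iter 12: z = -0.3977 + -0.1291i, |z|^2 = 0.1748
Iter 13: z = -0.3775 + -0.1074i, |z|^2 = 0.1540
Iter 14: z = -0.3880 + -0.1289i, |z|^2 = 0.1672
Iter 15: z = -0.3851 + -0.1099i, |z|^2 = 0.1604
Iter 16: z = -0.3828 + -0.1253i, |z|^2 = 0.1622
Iter 17: z = -0.3882 + -0.1140i, |z|^2 = 0.1637
Did not escape in 18 iterations → in set

Answer: yes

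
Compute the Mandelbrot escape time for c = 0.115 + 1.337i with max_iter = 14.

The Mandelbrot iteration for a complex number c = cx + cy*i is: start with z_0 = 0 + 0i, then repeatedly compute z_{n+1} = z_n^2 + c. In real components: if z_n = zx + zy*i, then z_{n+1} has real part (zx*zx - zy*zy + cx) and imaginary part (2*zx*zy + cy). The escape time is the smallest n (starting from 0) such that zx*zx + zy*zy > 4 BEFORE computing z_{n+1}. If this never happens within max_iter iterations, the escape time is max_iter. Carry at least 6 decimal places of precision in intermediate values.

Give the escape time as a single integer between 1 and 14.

Answer: 2

Derivation:
z_0 = 0 + 0i, c = 0.1150 + 1.3370i
Iter 1: z = 0.1150 + 1.3370i, |z|^2 = 1.8008
Iter 2: z = -1.6593 + 1.6445i, |z|^2 = 5.4578
Escaped at iteration 2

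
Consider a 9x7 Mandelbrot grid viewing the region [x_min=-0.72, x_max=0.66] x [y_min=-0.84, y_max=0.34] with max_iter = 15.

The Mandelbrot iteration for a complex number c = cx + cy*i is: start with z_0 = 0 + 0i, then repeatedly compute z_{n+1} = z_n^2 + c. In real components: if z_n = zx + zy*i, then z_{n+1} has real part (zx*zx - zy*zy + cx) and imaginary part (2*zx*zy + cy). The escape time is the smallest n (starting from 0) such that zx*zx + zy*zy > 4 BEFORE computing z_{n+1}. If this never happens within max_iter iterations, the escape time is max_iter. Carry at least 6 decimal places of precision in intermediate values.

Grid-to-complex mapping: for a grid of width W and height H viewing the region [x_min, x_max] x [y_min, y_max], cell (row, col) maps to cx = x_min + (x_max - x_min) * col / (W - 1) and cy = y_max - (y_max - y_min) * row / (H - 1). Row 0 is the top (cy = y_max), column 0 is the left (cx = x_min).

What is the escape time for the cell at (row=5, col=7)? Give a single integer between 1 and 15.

z_0 = 0 + 0i, c = 0.4875 + -0.6433i
Iter 1: z = 0.4875 + -0.6433i, |z|^2 = 0.6515
Iter 2: z = 0.3113 + -1.2706i, |z|^2 = 1.7113
Iter 3: z = -1.0300 + -1.4343i, |z|^2 = 3.1182
Iter 4: z = -0.5090 + 2.3114i, |z|^2 = 5.6015
Escaped at iteration 4

Answer: 4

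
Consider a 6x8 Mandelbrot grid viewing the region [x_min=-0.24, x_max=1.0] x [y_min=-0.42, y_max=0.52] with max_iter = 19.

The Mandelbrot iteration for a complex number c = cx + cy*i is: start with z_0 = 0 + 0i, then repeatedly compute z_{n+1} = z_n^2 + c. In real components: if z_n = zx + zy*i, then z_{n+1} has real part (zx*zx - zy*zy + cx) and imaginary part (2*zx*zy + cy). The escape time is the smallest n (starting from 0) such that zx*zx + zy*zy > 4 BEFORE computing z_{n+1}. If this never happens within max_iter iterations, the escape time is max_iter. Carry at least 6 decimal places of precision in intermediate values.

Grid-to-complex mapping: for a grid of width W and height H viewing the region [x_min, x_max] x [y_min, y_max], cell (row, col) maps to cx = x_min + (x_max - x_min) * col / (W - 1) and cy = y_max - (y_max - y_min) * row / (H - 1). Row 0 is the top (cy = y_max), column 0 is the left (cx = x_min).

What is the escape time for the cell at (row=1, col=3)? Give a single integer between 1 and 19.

z_0 = 0 + 0i, c = 0.5040 + 0.3857i
Iter 1: z = 0.5040 + 0.3857i, |z|^2 = 0.4028
Iter 2: z = 0.6092 + 0.7745i, |z|^2 = 0.9710
Iter 3: z = 0.2753 + 1.3294i, |z|^2 = 1.8432
Iter 4: z = -1.1876 + 1.1177i, |z|^2 = 2.6598
Iter 5: z = 0.6652 + -2.2691i, |z|^2 = 5.5915
Escaped at iteration 5

Answer: 5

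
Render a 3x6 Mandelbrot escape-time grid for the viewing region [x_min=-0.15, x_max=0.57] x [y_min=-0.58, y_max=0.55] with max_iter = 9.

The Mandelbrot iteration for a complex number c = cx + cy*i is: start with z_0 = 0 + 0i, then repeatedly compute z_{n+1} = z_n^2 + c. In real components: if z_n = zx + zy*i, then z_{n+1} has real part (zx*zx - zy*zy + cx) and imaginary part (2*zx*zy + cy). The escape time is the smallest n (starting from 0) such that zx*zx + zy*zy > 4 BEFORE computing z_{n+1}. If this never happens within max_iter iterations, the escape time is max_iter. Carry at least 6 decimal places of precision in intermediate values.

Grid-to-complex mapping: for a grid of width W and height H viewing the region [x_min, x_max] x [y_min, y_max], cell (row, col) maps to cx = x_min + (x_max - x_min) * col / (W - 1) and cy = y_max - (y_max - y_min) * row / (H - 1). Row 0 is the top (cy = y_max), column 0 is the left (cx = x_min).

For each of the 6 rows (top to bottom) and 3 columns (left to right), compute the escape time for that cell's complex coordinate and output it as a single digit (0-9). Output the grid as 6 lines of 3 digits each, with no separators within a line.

(row=0, col=0): c = -0.1500 + 0.5500i → escape time 9
(row=0, col=1): c = 0.2100 + 0.5500i → escape time 9
(row=0, col=2): c = 0.5700 + 0.5500i → escape time 4
(row=1, col=0): c = -0.1500 + 0.3240i → escape time 9
(row=1, col=1): c = 0.2100 + 0.3240i → escape time 9
(row=1, col=2): c = 0.5700 + 0.3240i → escape time 4
(row=2, col=0): c = -0.1500 + 0.0980i → escape time 9
(row=2, col=1): c = 0.2100 + 0.0980i → escape time 9
(row=2, col=2): c = 0.5700 + 0.0980i → escape time 4
(row=3, col=0): c = -0.1500 + -0.1280i → escape time 9
(row=3, col=1): c = 0.2100 + -0.1280i → escape time 9
(row=3, col=2): c = 0.5700 + -0.1280i → escape time 4
(row=4, col=0): c = -0.1500 + -0.3540i → escape time 9
(row=4, col=1): c = 0.2100 + -0.3540i → escape time 9
(row=4, col=2): c = 0.5700 + -0.3540i → escape time 4
(row=5, col=0): c = -0.1500 + -0.5800i → escape time 9
(row=5, col=1): c = 0.2100 + -0.5800i → escape time 9
(row=5, col=2): c = 0.5700 + -0.5800i → escape time 3

Answer: 994
994
994
994
994
993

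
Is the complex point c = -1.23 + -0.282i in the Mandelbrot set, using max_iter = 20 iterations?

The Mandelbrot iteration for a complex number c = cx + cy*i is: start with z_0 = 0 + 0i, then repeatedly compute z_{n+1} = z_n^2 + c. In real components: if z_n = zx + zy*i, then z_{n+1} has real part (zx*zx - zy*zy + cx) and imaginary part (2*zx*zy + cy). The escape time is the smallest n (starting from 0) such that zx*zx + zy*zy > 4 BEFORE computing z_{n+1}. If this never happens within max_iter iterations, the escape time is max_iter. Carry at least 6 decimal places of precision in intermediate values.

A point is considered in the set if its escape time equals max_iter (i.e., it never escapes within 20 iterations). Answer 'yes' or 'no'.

Answer: no

Derivation:
z_0 = 0 + 0i, c = -1.2300 + -0.2820i
Iter 1: z = -1.2300 + -0.2820i, |z|^2 = 1.5924
Iter 2: z = 0.2034 + 0.4117i, |z|^2 = 0.2109
Iter 3: z = -1.3582 + -0.1145i, |z|^2 = 1.8577
Iter 4: z = 0.6015 + 0.0291i, |z|^2 = 0.3626
Iter 5: z = -0.8691 + -0.2470i, |z|^2 = 0.8163
Iter 6: z = -0.5357 + 0.1473i, |z|^2 = 0.3087
Iter 7: z = -0.9648 + -0.4398i, |z|^2 = 1.1242
Iter 8: z = -0.4927 + 0.5667i, |z|^2 = 0.5638
Iter 9: z = -1.3083 + -0.8404i, |z|^2 = 2.4180
Iter 10: z = -0.2245 + 1.9170i, |z|^2 = 3.7253
Iter 11: z = -4.8545 + -1.1427i, |z|^2 = 24.8720
Escaped at iteration 11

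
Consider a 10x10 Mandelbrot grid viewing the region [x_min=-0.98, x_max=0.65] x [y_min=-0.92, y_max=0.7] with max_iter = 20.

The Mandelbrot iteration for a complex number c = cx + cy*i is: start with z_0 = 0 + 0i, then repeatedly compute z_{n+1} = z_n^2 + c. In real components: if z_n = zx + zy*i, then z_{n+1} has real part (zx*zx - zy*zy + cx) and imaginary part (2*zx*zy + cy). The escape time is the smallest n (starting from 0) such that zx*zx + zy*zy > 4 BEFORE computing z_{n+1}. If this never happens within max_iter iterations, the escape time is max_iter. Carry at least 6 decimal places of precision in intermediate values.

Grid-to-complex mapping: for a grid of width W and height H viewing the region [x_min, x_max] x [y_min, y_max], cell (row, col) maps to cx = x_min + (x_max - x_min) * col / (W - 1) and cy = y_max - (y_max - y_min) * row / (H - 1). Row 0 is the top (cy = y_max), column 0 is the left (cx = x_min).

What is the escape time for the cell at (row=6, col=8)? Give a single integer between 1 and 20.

z_0 = 0 + 0i, c = 0.4689 + -0.3800i
Iter 1: z = 0.4689 + -0.3800i, |z|^2 = 0.3643
Iter 2: z = 0.5443 + -0.7364i, |z|^2 = 0.8385
Iter 3: z = 0.2230 + -1.1817i, |z|^2 = 1.4461
Iter 4: z = -0.8777 + -0.9070i, |z|^2 = 1.5930
Iter 5: z = 0.4167 + 1.2121i, |z|^2 = 1.6429
Iter 6: z = -0.8268 + 0.6301i, |z|^2 = 1.0807
Iter 7: z = 0.7554 + -1.4220i, |z|^2 = 2.5927
Iter 8: z = -0.9825 + -2.5284i, |z|^2 = 7.3579
Escaped at iteration 8

Answer: 8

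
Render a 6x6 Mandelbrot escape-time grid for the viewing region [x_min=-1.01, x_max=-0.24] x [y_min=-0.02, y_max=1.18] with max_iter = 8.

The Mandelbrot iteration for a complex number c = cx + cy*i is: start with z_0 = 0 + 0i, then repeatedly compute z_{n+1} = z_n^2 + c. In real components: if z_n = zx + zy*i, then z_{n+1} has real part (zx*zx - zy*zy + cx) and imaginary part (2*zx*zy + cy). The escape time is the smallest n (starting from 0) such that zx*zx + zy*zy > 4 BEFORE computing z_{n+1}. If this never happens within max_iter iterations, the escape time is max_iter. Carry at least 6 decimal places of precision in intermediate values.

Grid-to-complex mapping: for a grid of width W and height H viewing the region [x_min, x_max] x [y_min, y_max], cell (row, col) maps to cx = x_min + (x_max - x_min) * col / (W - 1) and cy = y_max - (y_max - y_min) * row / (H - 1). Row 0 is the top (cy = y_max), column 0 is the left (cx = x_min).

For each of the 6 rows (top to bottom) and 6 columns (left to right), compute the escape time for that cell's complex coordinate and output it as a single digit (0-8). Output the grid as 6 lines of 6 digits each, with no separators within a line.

(row=0, col=0): c = -1.0100 + 1.1800i → escape time 3
(row=0, col=1): c = -0.8560 + 1.1800i → escape time 3
(row=0, col=2): c = -0.7020 + 1.1800i → escape time 3
(row=0, col=3): c = -0.5480 + 1.1800i → escape time 3
(row=0, col=4): c = -0.3940 + 1.1800i → escape time 3
(row=0, col=5): c = -0.2400 + 1.1800i → escape time 3
(row=1, col=0): c = -1.0100 + 0.9400i → escape time 3
(row=1, col=1): c = -0.8560 + 0.9400i → escape time 3
(row=1, col=2): c = -0.7020 + 0.9400i → escape time 4
(row=1, col=3): c = -0.5480 + 0.9400i → escape time 4
(row=1, col=4): c = -0.3940 + 0.9400i → escape time 5
(row=1, col=5): c = -0.2400 + 0.9400i → escape time 7
(row=2, col=0): c = -1.0100 + 0.7000i → escape time 4
(row=2, col=1): c = -0.8560 + 0.7000i → escape time 4
(row=2, col=2): c = -0.7020 + 0.7000i → escape time 5
(row=2, col=3): c = -0.5480 + 0.7000i → escape time 8
(row=2, col=4): c = -0.3940 + 0.7000i → escape time 8
(row=2, col=5): c = -0.2400 + 0.7000i → escape time 8
(row=3, col=0): c = -1.0100 + 0.4600i → escape time 5
(row=3, col=1): c = -0.8560 + 0.4600i → escape time 6
(row=3, col=2): c = -0.7020 + 0.4600i → escape time 8
(row=3, col=3): c = -0.5480 + 0.4600i → escape time 8
(row=3, col=4): c = -0.3940 + 0.4600i → escape time 8
(row=3, col=5): c = -0.2400 + 0.4600i → escape time 8
(row=4, col=0): c = -1.0100 + 0.2200i → escape time 8
(row=4, col=1): c = -0.8560 + 0.2200i → escape time 8
(row=4, col=2): c = -0.7020 + 0.2200i → escape time 8
(row=4, col=3): c = -0.5480 + 0.2200i → escape time 8
(row=4, col=4): c = -0.3940 + 0.2200i → escape time 8
(row=4, col=5): c = -0.2400 + 0.2200i → escape time 8
(row=5, col=0): c = -1.0100 + -0.0200i → escape time 8
(row=5, col=1): c = -0.8560 + -0.0200i → escape time 8
(row=5, col=2): c = -0.7020 + -0.0200i → escape time 8
(row=5, col=3): c = -0.5480 + -0.0200i → escape time 8
(row=5, col=4): c = -0.3940 + -0.0200i → escape time 8
(row=5, col=5): c = -0.2400 + -0.0200i → escape time 8

Answer: 333333
334457
445888
568888
888888
888888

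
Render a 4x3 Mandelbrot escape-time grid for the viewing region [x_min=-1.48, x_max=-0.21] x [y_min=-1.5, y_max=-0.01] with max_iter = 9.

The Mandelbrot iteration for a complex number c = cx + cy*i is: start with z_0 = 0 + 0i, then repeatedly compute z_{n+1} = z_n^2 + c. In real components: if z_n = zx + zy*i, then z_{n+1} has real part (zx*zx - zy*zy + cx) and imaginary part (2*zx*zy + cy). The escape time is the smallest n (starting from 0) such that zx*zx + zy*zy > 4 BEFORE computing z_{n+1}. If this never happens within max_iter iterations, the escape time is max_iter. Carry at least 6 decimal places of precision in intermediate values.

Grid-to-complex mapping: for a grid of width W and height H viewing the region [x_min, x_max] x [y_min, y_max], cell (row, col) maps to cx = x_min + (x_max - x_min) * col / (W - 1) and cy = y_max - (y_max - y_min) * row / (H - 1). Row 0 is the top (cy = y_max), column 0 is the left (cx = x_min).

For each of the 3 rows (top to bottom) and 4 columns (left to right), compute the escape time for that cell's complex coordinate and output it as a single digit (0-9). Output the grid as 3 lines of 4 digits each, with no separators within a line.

(row=0, col=0): c = -1.4800 + -0.0100i → escape time 9
(row=0, col=1): c = -1.0567 + -0.0100i → escape time 9
(row=0, col=2): c = -0.6333 + -0.0100i → escape time 9
(row=0, col=3): c = -0.2100 + -0.0100i → escape time 9
(row=1, col=0): c = -1.4800 + -0.7550i → escape time 3
(row=1, col=1): c = -1.0567 + -0.7550i → escape time 3
(row=1, col=2): c = -0.6333 + -0.7550i → escape time 5
(row=1, col=3): c = -0.2100 + -0.7550i → escape time 9
(row=2, col=0): c = -1.4800 + -1.5000i → escape time 1
(row=2, col=1): c = -1.0567 + -1.5000i → escape time 2
(row=2, col=2): c = -0.6333 + -1.5000i → escape time 2
(row=2, col=3): c = -0.2100 + -1.5000i → escape time 2

Answer: 9999
3359
1222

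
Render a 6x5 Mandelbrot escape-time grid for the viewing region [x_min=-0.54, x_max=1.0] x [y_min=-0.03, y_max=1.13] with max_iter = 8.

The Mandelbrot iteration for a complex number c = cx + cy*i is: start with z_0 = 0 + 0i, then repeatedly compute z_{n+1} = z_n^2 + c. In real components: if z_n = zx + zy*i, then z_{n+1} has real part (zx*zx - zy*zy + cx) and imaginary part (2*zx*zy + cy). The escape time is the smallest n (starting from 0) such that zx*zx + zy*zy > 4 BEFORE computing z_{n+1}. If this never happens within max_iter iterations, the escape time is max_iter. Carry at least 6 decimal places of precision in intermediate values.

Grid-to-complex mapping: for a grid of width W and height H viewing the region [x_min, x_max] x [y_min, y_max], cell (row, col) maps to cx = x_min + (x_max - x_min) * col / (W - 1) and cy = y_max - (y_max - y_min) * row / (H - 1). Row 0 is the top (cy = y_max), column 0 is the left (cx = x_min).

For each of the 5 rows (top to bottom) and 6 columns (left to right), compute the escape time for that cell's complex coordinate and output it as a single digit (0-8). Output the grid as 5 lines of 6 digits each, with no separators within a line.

Answer: 354222
486422
888832
888832
888732

Derivation:
(row=0, col=0): c = -0.5400 + 1.1300i → escape time 3
(row=0, col=1): c = -0.2320 + 1.1300i → escape time 5
(row=0, col=2): c = 0.0760 + 1.1300i → escape time 4
(row=0, col=3): c = 0.3840 + 1.1300i → escape time 2
(row=0, col=4): c = 0.6920 + 1.1300i → escape time 2
(row=0, col=5): c = 1.0000 + 1.1300i → escape time 2
(row=1, col=0): c = -0.5400 + 0.8400i → escape time 4
(row=1, col=1): c = -0.2320 + 0.8400i → escape time 8
(row=1, col=2): c = 0.0760 + 0.8400i → escape time 6
(row=1, col=3): c = 0.3840 + 0.8400i → escape time 4
(row=1, col=4): c = 0.6920 + 0.8400i → escape time 2
(row=1, col=5): c = 1.0000 + 0.8400i → escape time 2
(row=2, col=0): c = -0.5400 + 0.5500i → escape time 8
(row=2, col=1): c = -0.2320 + 0.5500i → escape time 8
(row=2, col=2): c = 0.0760 + 0.5500i → escape time 8
(row=2, col=3): c = 0.3840 + 0.5500i → escape time 8
(row=2, col=4): c = 0.6920 + 0.5500i → escape time 3
(row=2, col=5): c = 1.0000 + 0.5500i → escape time 2
(row=3, col=0): c = -0.5400 + 0.2600i → escape time 8
(row=3, col=1): c = -0.2320 + 0.2600i → escape time 8
(row=3, col=2): c = 0.0760 + 0.2600i → escape time 8
(row=3, col=3): c = 0.3840 + 0.2600i → escape time 8
(row=3, col=4): c = 0.6920 + 0.2600i → escape time 3
(row=3, col=5): c = 1.0000 + 0.2600i → escape time 2
(row=4, col=0): c = -0.5400 + -0.0300i → escape time 8
(row=4, col=1): c = -0.2320 + -0.0300i → escape time 8
(row=4, col=2): c = 0.0760 + -0.0300i → escape time 8
(row=4, col=3): c = 0.3840 + -0.0300i → escape time 7
(row=4, col=4): c = 0.6920 + -0.0300i → escape time 3
(row=4, col=5): c = 1.0000 + -0.0300i → escape time 2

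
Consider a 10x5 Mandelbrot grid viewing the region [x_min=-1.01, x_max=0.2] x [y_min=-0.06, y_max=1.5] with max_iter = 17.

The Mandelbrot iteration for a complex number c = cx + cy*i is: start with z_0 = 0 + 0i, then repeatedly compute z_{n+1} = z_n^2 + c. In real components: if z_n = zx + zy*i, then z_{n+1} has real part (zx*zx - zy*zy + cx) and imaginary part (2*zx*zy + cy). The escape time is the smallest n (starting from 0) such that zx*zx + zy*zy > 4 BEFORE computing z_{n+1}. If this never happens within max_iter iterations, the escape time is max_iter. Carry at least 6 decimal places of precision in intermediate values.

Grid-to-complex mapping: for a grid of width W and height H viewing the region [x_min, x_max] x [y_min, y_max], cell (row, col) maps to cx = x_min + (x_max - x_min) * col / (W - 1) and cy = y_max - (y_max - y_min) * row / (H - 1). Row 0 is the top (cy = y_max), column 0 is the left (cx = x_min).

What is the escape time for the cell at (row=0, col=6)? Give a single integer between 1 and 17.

Answer: 2

Derivation:
z_0 = 0 + 0i, c = -0.2033 + 1.5000i
Iter 1: z = -0.2033 + 1.5000i, |z|^2 = 2.2913
Iter 2: z = -2.4120 + 0.8900i, |z|^2 = 6.6098
Escaped at iteration 2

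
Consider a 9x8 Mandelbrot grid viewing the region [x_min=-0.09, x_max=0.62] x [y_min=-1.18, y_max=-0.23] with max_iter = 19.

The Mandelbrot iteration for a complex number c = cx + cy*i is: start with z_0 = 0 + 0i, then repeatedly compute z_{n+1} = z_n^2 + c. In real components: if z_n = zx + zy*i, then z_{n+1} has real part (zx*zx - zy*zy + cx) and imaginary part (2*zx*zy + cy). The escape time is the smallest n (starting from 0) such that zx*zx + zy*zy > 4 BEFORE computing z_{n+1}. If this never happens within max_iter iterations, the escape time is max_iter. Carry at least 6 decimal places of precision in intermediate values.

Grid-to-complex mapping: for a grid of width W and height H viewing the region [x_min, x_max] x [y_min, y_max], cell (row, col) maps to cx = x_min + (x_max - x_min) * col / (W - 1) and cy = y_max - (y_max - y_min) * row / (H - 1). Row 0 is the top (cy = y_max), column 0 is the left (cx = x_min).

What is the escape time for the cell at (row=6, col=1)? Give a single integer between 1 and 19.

Answer: 5

Derivation:
z_0 = 0 + 0i, c = -0.0013 + -1.0443i
Iter 1: z = -0.0013 + -1.0443i, |z|^2 = 1.0905
Iter 2: z = -1.0918 + -1.0417i, |z|^2 = 2.2771
Iter 3: z = 0.1056 + 1.2303i, |z|^2 = 1.5247
Iter 4: z = -1.5037 + -0.7843i, |z|^2 = 2.8762
Iter 5: z = 1.6446 + 1.3145i, |z|^2 = 4.4325
Escaped at iteration 5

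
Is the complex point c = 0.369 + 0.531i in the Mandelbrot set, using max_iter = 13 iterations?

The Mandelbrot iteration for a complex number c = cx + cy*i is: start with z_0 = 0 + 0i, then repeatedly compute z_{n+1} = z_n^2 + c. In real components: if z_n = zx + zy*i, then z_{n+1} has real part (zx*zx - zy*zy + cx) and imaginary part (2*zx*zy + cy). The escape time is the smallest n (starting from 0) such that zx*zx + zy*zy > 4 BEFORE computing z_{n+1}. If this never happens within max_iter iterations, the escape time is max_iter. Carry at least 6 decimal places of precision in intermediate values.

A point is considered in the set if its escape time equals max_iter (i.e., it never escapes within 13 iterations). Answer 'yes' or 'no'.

Answer: no

Derivation:
z_0 = 0 + 0i, c = 0.3690 + 0.5310i
Iter 1: z = 0.3690 + 0.5310i, |z|^2 = 0.4181
Iter 2: z = 0.2232 + 0.9229i, |z|^2 = 0.9015
Iter 3: z = -0.4329 + 0.9430i, |z|^2 = 1.0766
Iter 4: z = -0.3328 + -0.2854i, |z|^2 = 0.1922
Iter 5: z = 0.3983 + 0.7210i, |z|^2 = 0.6784
Iter 6: z = 0.0079 + 1.1053i, |z|^2 = 1.2218
Iter 7: z = -0.8527 + 0.5484i, |z|^2 = 1.0278
Iter 8: z = 0.7954 + -0.4042i, |z|^2 = 0.7960
Iter 9: z = 0.8383 + -0.1120i, |z|^2 = 0.7152
Iter 10: z = 1.0592 + 0.3433i, |z|^2 = 1.2396
Iter 11: z = 1.3730 + 1.2581i, |z|^2 = 3.4679
Iter 12: z = 0.6712 + 3.9858i, |z|^2 = 16.3367
Escaped at iteration 12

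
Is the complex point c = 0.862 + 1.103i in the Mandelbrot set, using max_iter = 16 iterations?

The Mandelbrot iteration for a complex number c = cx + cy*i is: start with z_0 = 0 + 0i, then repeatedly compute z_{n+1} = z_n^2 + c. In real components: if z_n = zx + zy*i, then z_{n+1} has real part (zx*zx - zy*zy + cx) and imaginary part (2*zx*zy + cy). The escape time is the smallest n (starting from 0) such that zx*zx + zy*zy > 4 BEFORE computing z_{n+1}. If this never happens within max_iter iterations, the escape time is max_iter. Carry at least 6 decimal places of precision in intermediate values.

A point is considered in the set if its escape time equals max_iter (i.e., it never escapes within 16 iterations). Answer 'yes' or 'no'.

Answer: no

Derivation:
z_0 = 0 + 0i, c = 0.8620 + 1.1030i
Iter 1: z = 0.8620 + 1.1030i, |z|^2 = 1.9597
Iter 2: z = 0.3884 + 3.0046i, |z|^2 = 9.1783
Escaped at iteration 2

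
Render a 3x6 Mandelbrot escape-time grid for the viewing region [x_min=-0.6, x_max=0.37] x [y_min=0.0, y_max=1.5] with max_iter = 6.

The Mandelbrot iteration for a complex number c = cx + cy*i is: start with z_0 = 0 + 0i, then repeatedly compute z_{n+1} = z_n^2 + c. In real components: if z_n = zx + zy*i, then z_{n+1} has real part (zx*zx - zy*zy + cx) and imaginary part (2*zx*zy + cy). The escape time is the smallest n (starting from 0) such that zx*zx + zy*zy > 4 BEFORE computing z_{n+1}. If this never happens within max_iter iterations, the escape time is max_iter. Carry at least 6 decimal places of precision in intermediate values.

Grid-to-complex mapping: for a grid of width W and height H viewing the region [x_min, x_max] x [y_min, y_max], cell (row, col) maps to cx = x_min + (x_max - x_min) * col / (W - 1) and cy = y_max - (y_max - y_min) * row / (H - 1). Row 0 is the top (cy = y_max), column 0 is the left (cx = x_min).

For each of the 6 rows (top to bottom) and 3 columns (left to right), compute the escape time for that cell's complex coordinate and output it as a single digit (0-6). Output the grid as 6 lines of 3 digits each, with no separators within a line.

(row=0, col=0): c = -0.6000 + 1.5000i → escape time 2
(row=0, col=1): c = -0.1150 + 1.5000i → escape time 2
(row=0, col=2): c = 0.3700 + 1.5000i → escape time 2
(row=1, col=0): c = -0.6000 + 1.2000i → escape time 3
(row=1, col=1): c = -0.1150 + 1.2000i → escape time 3
(row=1, col=2): c = 0.3700 + 1.2000i → escape time 2
(row=2, col=0): c = -0.6000 + 0.9000i → escape time 4
(row=2, col=1): c = -0.1150 + 0.9000i → escape time 6
(row=2, col=2): c = 0.3700 + 0.9000i → escape time 4
(row=3, col=0): c = -0.6000 + 0.6000i → escape time 6
(row=3, col=1): c = -0.1150 + 0.6000i → escape time 6
(row=3, col=2): c = 0.3700 + 0.6000i → escape time 6
(row=4, col=0): c = -0.6000 + 0.3000i → escape time 6
(row=4, col=1): c = -0.1150 + 0.3000i → escape time 6
(row=4, col=2): c = 0.3700 + 0.3000i → escape time 6
(row=5, col=0): c = -0.6000 + 0.0000i → escape time 6
(row=5, col=1): c = -0.1150 + 0.0000i → escape time 6
(row=5, col=2): c = 0.3700 + 0.0000i → escape time 6

Answer: 222
332
464
666
666
666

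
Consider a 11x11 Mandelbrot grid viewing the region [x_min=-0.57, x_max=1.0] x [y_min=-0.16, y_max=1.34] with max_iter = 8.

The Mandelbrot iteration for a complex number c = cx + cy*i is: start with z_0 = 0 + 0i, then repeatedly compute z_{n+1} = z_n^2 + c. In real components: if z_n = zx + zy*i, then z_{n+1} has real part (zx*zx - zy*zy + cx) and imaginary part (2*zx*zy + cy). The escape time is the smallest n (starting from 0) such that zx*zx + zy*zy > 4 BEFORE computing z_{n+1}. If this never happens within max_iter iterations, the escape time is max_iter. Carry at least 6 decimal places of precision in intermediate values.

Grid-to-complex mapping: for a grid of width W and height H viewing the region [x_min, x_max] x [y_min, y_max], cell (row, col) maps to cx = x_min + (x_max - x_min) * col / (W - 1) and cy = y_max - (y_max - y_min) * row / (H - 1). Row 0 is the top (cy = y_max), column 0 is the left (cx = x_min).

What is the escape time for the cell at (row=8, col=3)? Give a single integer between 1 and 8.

Answer: 8

Derivation:
z_0 = 0 + 0i, c = -0.0990 + 0.1400i
Iter 1: z = -0.0990 + 0.1400i, |z|^2 = 0.0294
Iter 2: z = -0.1088 + 0.1123i, |z|^2 = 0.0244
Iter 3: z = -0.0998 + 0.1156i, |z|^2 = 0.0233
Iter 4: z = -0.1024 + 0.1169i, |z|^2 = 0.0242
Iter 5: z = -0.1022 + 0.1161i, |z|^2 = 0.0239
Iter 6: z = -0.1020 + 0.1163i, |z|^2 = 0.0239
Iter 7: z = -0.1021 + 0.1163i, |z|^2 = 0.0239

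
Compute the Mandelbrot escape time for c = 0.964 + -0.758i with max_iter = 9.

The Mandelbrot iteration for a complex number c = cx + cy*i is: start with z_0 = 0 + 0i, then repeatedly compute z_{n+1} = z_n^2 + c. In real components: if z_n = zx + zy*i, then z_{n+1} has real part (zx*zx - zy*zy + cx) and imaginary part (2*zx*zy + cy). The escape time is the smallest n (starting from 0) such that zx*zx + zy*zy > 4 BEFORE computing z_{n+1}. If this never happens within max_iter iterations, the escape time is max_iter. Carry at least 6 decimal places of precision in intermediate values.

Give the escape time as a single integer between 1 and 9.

z_0 = 0 + 0i, c = 0.9640 + -0.7580i
Iter 1: z = 0.9640 + -0.7580i, |z|^2 = 1.5039
Iter 2: z = 1.3187 + -2.2194i, |z|^2 = 6.6649
Escaped at iteration 2

Answer: 2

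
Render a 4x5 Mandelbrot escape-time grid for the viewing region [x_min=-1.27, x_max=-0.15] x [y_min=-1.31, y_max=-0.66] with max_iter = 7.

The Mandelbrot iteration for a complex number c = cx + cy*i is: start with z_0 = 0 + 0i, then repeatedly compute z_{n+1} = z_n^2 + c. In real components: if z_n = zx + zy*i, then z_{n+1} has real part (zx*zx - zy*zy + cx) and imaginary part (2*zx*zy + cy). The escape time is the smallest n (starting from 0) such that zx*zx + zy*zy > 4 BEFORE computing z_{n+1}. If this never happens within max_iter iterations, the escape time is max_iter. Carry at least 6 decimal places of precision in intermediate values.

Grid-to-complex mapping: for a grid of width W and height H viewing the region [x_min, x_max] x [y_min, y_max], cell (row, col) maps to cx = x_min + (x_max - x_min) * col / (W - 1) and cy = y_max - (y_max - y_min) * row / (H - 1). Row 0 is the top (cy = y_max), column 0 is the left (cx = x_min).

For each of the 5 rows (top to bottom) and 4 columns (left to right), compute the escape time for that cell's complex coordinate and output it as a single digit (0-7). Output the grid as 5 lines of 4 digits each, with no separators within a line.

(row=0, col=0): c = -1.2700 + -0.6600i → escape time 3
(row=0, col=1): c = -0.8967 + -0.6600i → escape time 4
(row=0, col=2): c = -0.5233 + -0.6600i → escape time 7
(row=0, col=3): c = -0.1500 + -0.6600i → escape time 7
(row=1, col=0): c = -1.2700 + -0.8225i → escape time 3
(row=1, col=1): c = -0.8967 + -0.8225i → escape time 4
(row=1, col=2): c = -0.5233 + -0.8225i → escape time 5
(row=1, col=3): c = -0.1500 + -0.8225i → escape time 7
(row=2, col=0): c = -1.2700 + -0.9850i → escape time 3
(row=2, col=1): c = -0.8967 + -0.9850i → escape time 3
(row=2, col=2): c = -0.5233 + -0.9850i → escape time 4
(row=2, col=3): c = -0.1500 + -0.9850i → escape time 7
(row=3, col=0): c = -1.2700 + -1.1475i → escape time 2
(row=3, col=1): c = -0.8967 + -1.1475i → escape time 3
(row=3, col=2): c = -0.5233 + -1.1475i → escape time 3
(row=3, col=3): c = -0.1500 + -1.1475i → escape time 5
(row=4, col=0): c = -1.2700 + -1.3100i → escape time 2
(row=4, col=1): c = -0.8967 + -1.3100i → escape time 2
(row=4, col=2): c = -0.5233 + -1.3100i → escape time 3
(row=4, col=3): c = -0.1500 + -1.3100i → escape time 2

Answer: 3477
3457
3347
2335
2232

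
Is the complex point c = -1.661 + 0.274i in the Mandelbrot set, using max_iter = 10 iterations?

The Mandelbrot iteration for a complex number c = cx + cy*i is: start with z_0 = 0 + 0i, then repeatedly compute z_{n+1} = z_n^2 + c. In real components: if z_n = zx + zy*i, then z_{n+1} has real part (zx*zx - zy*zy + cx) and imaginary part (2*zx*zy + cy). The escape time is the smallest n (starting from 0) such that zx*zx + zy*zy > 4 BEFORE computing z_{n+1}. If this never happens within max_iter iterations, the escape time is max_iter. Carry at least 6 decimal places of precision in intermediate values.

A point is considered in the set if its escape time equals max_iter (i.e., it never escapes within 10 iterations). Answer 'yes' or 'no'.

z_0 = 0 + 0i, c = -1.6610 + 0.2740i
Iter 1: z = -1.6610 + 0.2740i, |z|^2 = 2.8340
Iter 2: z = 1.0228 + -0.6362i, |z|^2 = 1.4510
Iter 3: z = -1.0196 + -1.0275i, |z|^2 = 2.0953
Iter 4: z = -1.6773 + 2.3693i, |z|^2 = 8.4267
Escaped at iteration 4

Answer: no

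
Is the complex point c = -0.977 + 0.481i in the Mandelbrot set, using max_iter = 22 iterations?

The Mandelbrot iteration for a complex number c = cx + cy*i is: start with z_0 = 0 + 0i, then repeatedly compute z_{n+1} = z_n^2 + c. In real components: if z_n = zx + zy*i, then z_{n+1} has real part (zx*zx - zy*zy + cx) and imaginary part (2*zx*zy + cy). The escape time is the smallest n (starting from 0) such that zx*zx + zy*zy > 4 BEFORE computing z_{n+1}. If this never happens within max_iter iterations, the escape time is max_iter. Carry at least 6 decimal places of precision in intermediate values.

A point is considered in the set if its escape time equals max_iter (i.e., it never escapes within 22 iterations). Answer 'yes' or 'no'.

z_0 = 0 + 0i, c = -0.9770 + 0.4810i
Iter 1: z = -0.9770 + 0.4810i, |z|^2 = 1.1859
Iter 2: z = -0.2538 + -0.4589i, |z|^2 = 0.2750
Iter 3: z = -1.1231 + 0.7140i, |z|^2 = 1.7712
Iter 4: z = -0.2253 + -1.1227i, |z|^2 = 1.3113
Iter 5: z = -2.1868 + 0.9869i, |z|^2 = 5.7559
Escaped at iteration 5

Answer: no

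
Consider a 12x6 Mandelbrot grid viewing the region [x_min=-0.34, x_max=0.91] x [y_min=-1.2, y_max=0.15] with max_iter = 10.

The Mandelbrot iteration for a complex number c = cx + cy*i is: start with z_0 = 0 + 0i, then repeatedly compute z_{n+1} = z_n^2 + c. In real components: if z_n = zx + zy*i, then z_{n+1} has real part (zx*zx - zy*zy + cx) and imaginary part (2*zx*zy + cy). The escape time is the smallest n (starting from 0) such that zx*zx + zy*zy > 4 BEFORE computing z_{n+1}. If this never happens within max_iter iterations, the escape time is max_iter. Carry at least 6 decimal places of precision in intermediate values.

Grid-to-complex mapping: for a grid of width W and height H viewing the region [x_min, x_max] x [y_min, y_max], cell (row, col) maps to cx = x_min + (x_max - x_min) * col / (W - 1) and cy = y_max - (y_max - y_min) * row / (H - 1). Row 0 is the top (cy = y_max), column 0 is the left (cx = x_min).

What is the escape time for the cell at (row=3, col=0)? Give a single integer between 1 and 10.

Answer: 10

Derivation:
z_0 = 0 + 0i, c = -0.3400 + -0.6600i
Iter 1: z = -0.3400 + -0.6600i, |z|^2 = 0.5512
Iter 2: z = -0.6600 + -0.2112i, |z|^2 = 0.4802
Iter 3: z = 0.0510 + -0.3812i, |z|^2 = 0.1479
Iter 4: z = -0.4827 + -0.6989i, |z|^2 = 0.7215
Iter 5: z = -0.5954 + 0.0147i, |z|^2 = 0.3547
Iter 6: z = 0.0143 + -0.6775i, |z|^2 = 0.4593
Iter 7: z = -0.7989 + -0.6794i, |z|^2 = 1.0997
Iter 8: z = -0.1634 + 0.4255i, |z|^2 = 0.2077
Iter 9: z = -0.4943 + -0.7990i, |z|^2 = 0.8828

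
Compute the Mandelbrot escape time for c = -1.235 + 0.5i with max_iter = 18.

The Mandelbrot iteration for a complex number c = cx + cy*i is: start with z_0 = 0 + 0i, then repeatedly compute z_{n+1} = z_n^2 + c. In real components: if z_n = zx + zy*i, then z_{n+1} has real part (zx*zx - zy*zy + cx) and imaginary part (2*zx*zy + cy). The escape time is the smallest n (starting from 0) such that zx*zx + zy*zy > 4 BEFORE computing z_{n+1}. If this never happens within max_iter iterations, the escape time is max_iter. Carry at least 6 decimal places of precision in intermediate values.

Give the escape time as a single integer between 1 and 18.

z_0 = 0 + 0i, c = -1.2350 + 0.5000i
Iter 1: z = -1.2350 + 0.5000i, |z|^2 = 1.7752
Iter 2: z = 0.0402 + -0.7350i, |z|^2 = 0.5418
Iter 3: z = -1.7736 + 0.4409i, |z|^2 = 3.3400
Iter 4: z = 1.7163 + -1.0639i, |z|^2 = 4.0775
Escaped at iteration 4

Answer: 4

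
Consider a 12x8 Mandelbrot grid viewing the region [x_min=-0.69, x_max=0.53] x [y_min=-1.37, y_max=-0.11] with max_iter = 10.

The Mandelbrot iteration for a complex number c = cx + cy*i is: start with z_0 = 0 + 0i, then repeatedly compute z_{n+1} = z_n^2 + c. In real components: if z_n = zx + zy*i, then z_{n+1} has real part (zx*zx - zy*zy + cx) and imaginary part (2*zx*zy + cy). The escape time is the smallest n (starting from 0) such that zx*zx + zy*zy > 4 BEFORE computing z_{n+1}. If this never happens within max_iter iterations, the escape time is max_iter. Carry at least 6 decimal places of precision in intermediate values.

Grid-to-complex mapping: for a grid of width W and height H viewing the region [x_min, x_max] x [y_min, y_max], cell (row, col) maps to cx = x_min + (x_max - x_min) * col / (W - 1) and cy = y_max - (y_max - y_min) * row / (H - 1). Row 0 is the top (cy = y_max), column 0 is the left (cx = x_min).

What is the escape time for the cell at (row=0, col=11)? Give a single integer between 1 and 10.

Answer: 5

Derivation:
z_0 = 0 + 0i, c = 0.5300 + -0.1100i
Iter 1: z = 0.5300 + -0.1100i, |z|^2 = 0.2930
Iter 2: z = 0.7988 + -0.2266i, |z|^2 = 0.6894
Iter 3: z = 1.1167 + -0.4720i, |z|^2 = 1.4699
Iter 4: z = 1.5543 + -1.1642i, |z|^2 = 3.7713
Iter 5: z = 1.5904 + -3.7291i, |z|^2 = 16.4357
Escaped at iteration 5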